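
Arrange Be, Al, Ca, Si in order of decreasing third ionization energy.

Be, Ca, Si, Al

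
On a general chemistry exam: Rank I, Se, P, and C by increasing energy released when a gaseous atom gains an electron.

Adding an electron releases more energy for atoms nearer the top right (short of the noble gases).
A diagonal step moves right (one effect) and down (the opposite effect) at once.
C > P: period and group pull opposite ways; the down-group shift dominates (122 vs 72 kJ/mol).
Se > C: period and group pull opposite ways; the across-period shift dominates (195 vs 122 kJ/mol).
I > Se: the two effects oppose for this pair; the across-period effect wins (295 vs 195 kJ/mol).
For reference (kJ/mol): C 122, P 72, Se 195, I 295.
So from lowest to highest: P < C < Se < I.

P, C, Se, I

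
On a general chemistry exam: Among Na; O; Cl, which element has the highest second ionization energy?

Na

The second ionization energy removes an electron from the +1 ion. For each element: Na⁺ is the bare [Ne] core; O⁺ still has 5 valence electrons; Cl⁺ still has 6 valence electrons.
Breaking into a closed-shell core is much more expensive than removing a leftover valence electron — Na has the largest IE_2 here.
Valence configurations: O⁺ [He]2s²2p³, Cl⁺ [Ne]3s²3p⁴.
The numbers (kJ/mol): Na 4562, O 3388, Cl 2298.
Putting it together, IE_2: Cl < O < Na.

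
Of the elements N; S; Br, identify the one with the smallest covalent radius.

N is in period 2, group 15; S is in period 3, group 16; Br is in period 4, group 17.
Radius decreases left→right (rising Z_eff, same n) and increases top→bottom (higher n).
A diagonal step moves right (one effect) and down (the opposite effect) at once.
S > N: the two effects oppose for this pair; the down-group effect wins (103 vs 71 pm).
Br > S: the two effects oppose for this pair; the down-group effect wins (114 vs 103 pm).
Tabulated atomic radius (pm): N 71, S 103, Br 114.
The smallest covalent radius among these belongs to N.

N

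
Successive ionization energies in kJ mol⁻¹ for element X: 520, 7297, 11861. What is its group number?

Look for the largest jump between consecutive ionization energies: IE2/IE1 ≈ 14.0, far larger than any earlier ratio.
That jump marks the point where a core electron is being removed. So the atom has 1 valence electron.
A main-group element with 1 valence electron is in group 1.

Group 1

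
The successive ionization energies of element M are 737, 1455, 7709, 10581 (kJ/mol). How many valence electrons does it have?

Look for the largest jump between consecutive ionization energies: IE3/IE2 ≈ 5.3, far larger than any earlier ratio.
That jump marks the point where a core electron is being removed. So the atom has 2 valence electrons.

2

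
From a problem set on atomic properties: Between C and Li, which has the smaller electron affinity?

Li

Li is in period 2, group 1; C is in period 2, group 14.
EA tends to increase across a period and decrease down a group, though the pattern is less regular than for IE or radius.
All lie in period 2, so electron affinity increases left to right.
So Li has the smaller electron affinity (Li < C).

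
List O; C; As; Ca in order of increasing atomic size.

C is in period 2, group 14; O is in period 2, group 16; Ca is in period 4, group 2; As is in period 4, group 15.
Radius decreases left→right (rising Z_eff, same n) and increases top→bottom (higher n).
These span different periods and groups, so the two trends combine.
C > O: both are in period 2; the period trend gives C the larger value.
As > C: the two effects oppose for this pair; the down-group effect wins (121 vs 75 pm).
Ca > As: Ca lies to the left of As in period 4, so the across-period effect alone puts Ca larger.
Approximate values (pm): C 75, O 63, Ca 171, As 121.
So from smallest to largest: O < C < As < Ca.

O < C < As < Ca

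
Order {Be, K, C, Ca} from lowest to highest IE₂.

IE_2 is the cost of taking one more electron from the +1 cation: Be⁺ still has 1 valence electron; K⁺ is the bare [Ar] core; C⁺ still has 3 valence electrons; Ca⁺ still has 1 valence electron.
Core electrons are held far more tightly than valence electrons, so K tops the IE_2 order.
Valence configurations: Be⁺ [He]2s¹, C⁺ [He]2s²2p¹, Ca⁺ [Ar]4s¹.
Approximate IE_2 values (kJ/mol): Be 1757, K 3052, C 2353, Ca 1145.
Putting it together, IE_2: Ca < Be < C < K.

Ca < Be < C < K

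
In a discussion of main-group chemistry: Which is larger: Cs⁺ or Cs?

Cs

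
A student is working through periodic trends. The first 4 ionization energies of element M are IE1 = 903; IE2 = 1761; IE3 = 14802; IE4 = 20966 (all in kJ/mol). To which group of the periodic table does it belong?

Group 2

Look for the largest jump between consecutive ionization energies: IE3/IE2 ≈ 8.4, far larger than any earlier ratio.
That jump marks the point where a core electron is being removed. So the atom has 2 valence electrons.
A main-group element with 2 valence electrons is in group 2.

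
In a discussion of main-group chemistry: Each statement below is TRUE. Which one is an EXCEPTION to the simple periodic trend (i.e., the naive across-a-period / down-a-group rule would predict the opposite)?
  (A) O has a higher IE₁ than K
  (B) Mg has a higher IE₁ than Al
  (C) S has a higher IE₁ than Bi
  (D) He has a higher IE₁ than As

(B)

The general trend: IE₁ increases across a period and decreases down a group.
(A) O (period 2, group 16) vs K (period 4, group 1): the stated order agrees with the simple trend.
(B) Mg (period 3, group 2) vs Al (period 3, group 13): the stated order contradicts the simple trend.
(C) S (period 3, group 16) vs Bi (period 6, group 15): the stated order agrees with the simple trend.
(D) He (period 1, group 18) vs As (period 4, group 15): the stated order agrees with the simple trend.
The exception is (B): Al's single 3p electron is easier to remove than one from Mg's filled 3s².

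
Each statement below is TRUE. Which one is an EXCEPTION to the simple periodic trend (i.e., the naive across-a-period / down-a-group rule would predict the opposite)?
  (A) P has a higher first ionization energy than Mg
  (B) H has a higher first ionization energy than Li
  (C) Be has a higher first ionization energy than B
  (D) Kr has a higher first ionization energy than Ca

The general trend: first ionization energy increases across a period and decreases down a group.
(A) P (period 3, group 15) vs Mg (period 3, group 2): the stated order agrees with the simple trend.
(B) H (period 1, group 1) vs Li (period 2, group 1): the stated order agrees with the simple trend.
(C) Be (period 2, group 2) vs B (period 2, group 13): the stated order contradicts the simple trend.
(D) Kr (period 4, group 18) vs Ca (period 4, group 2): the stated order agrees with the simple trend.
The exception is (C): removing B's lone 2p electron is easier than breaking Be's filled 2s².

(C)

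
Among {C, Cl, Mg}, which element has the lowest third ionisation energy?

Consider each +2 ion: C²⁺ still has 2 valence electrons; Cl²⁺ still has 5 valence electrons; Mg²⁺ is the bare [Ne] core.
Breaking into a closed-shell core is much more expensive than removing a leftover valence electron — Mg has the largest IE_3 here.
Valence configurations: C²⁺ [He]2s², Cl²⁺ [Ne]3s²3p³.
Tabulated IE_3 (kJ/mol): C 4620, Cl 3822, Mg 7733.
Overall IE_3 order: Cl < C < Mg.

Cl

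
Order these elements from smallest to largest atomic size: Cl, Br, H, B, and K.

H < B < Cl < Br < K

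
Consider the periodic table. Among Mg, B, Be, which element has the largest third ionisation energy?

The third ionization energy removes an electron from the +2 ion. For each element: Mg²⁺ is the bare [Ne] core; B²⁺ still has 1 valence electron; Be²⁺ is the bare [He] core.
Breaking into a closed-shell core is much more expensive than removing a leftover valence electron — Mg and Be have the largest IE_3 here.
Tabulated IE_3 (kJ/mol): Mg 7733, B 3660, Be 14849.
So the third ionization energies run B < Mg < Be.

Be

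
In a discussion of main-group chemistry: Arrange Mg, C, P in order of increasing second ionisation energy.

The second ionization energy removes an electron from the +1 ion. For each element: Mg⁺ still has 1 valence electron; C⁺ still has 3 valence electrons; P⁺ still has 4 valence electrons.
All are still removing valence electrons, so compare the +1 ions as you would atoms: IE_2 generally rises across a period (higher Z_eff) and falls down a group (larger shell), subject to the usual subshell exceptions.
Valence configurations: Mg⁺ [Ne]3s¹, C⁺ [He]2s²2p¹, P⁺ [Ne]3s²3p².
Tabulated IE_2 (kJ/mol): Mg 1451, C 2353, P 1907.
So the second ionization energies run Mg < P < C.

Mg < P < C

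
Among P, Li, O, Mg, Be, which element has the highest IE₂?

Li

Consider each +1 ion: P⁺ still has 4 valence electrons; Li⁺ is the bare [He] core; O⁺ still has 5 valence electrons; Mg⁺ still has 1 valence electron; Be⁺ still has 1 valence electron.
Pulling an electron out of a noble-gas core costs far more than removing a remaining valence electron, so Li sits at the high end of IE_2.
Valence configurations: P⁺ [Ne]3s²3p², O⁺ [He]2s²2p³, Mg⁺ [Ne]3s¹, Be⁺ [He]2s¹.
Tabulated IE_2 (kJ/mol): P 1907, Li 7298, O 3388, Mg 1451, Be 1757.
Hence IE_2: Mg < Be < P < O < Li.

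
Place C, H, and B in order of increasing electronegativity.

H is in period 1, group 1; B is in period 2, group 13; C is in period 2, group 14.
Smaller atoms with higher effective nuclear charge are more electronegative.
These span different periods and groups, so the two trends combine.
H > B: period and group pull opposite ways; the down-group shift dominates (2.20 vs 2.04).
C > H: the two effects oppose for this pair; the across-period effect wins (2.55 vs 2.20).
Approximate values (Pauling): H 2.20, B 2.04, C 2.55.
So from lowest to highest: B < H < C.

B, H, C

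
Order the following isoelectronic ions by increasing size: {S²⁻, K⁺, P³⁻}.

All of these have 18 electrons, so size is governed by nuclear charge alone: the more protons, the stronger the pull on the same electron cloud, and the smaller the ion.
Nuclear charges: K⁺ (Z=19), S²⁻ (Z=16), P³⁻ (Z=15).
Smallest to largest: K⁺ < S²⁻ < P³⁻.

K⁺ < S²⁻ < P³⁻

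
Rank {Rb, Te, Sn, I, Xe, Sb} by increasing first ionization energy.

Rb is in period 5, group 1; Sn is in period 5, group 14; Sb is in period 5, group 15; Te is in period 5, group 16; I is in period 5, group 17; Xe is in period 5, group 18.
First ionization energy rises across a period (greater Z_eff holds electrons more tightly) and falls down a group (valence electrons are farther from the nucleus).
All lie in period 5, so first ionization energy increases left to right.
So from lowest to highest: Rb < Sn < Sb < Te < I < Xe.

Rb, Sn, Sb, Te, I, Xe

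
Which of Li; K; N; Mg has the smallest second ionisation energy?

Mg

IE_2 is the cost of taking one more electron from the +1 cation: Li⁺ is the bare [He] core; K⁺ is the bare [Ar] core; N⁺ still has 4 valence electrons; Mg⁺ still has 1 valence electron.
Breaking into a closed-shell core is much more expensive than removing a leftover valence electron — K and Li have the largest IE_2 here.
Valence configurations: N⁺ [He]2s²2p², Mg⁺ [Ne]3s¹.
The numbers (kJ/mol): Li 7298, K 3052, N 2856, Mg 1451.
Hence IE_2: Mg < N < K < Li.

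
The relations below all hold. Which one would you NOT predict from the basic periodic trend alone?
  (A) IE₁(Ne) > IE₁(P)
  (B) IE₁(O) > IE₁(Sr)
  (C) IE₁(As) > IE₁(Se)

The general trend: first ionization energy increases across a period and decreases down a group.
(A) Ne (period 2, group 18) vs P (period 3, group 15): the stated order agrees with the simple trend.
(B) O (period 2, group 16) vs Sr (period 5, group 2): the stated order agrees with the simple trend.
(C) As (period 4, group 15) vs Se (period 4, group 16): the stated order contradicts the simple trend.
The exception is (C): Se (4p⁴) ionizes more easily than half-filled As (4p³).

(C)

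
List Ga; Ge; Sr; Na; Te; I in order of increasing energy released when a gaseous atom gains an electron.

Sr, Ga, Na, Ge, Te, I

EA tends to increase across a period and decrease down a group, though the pattern is less regular than for IE or radius.
Here both period and group differ, so the two effects have to be weighed against each other.
Ga > Sr: both effects reinforce here, so Ga is clearly the higher of the two.
Na > Ga: period and group pull opposite ways; the down-group shift dominates (53 vs 29 kJ/mol).
Ge > Na: the two effects oppose for this pair; the across-period effect wins (119 vs 53 kJ/mol).
Te > Ge: period and group pull opposite ways; the across-period shift dominates (190 vs 119 kJ/mol).
I > Te: I lies to the right of Te in period 5, so the across-period effect alone puts I higher.
For reference (kJ/mol): Na 53, Ga 29, Ge 119, Sr 5, Te 190, I 295.
So from lowest to highest: Sr < Ga < Na < Ge < Te < I.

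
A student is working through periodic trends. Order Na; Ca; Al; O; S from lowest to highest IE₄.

S < Ca < O < Na < Al

The fourth ionization energy removes an electron from the +3 ion. For each element: Na³⁺ is already 2 electrons into the core; Ca³⁺ is already 1 electron into the core; Al³⁺ is the bare [Ne] core; O³⁺ still has 3 valence electrons; S³⁺ still has 3 valence electrons.
Usually core removal costs more than valence removal, but here the competition is close: a tightly held n=2 valence electron can cost more to remove than an n=3 core electron, so the actual values have to decide it.
Valence configurations: O³⁺ [He]2s²2p¹, S³⁺ [Ne]3s²3p¹.
Tabulated IE_4 (kJ/mol): Na 9543, Ca 6491, Al 11577, O 7469, S 4556.
Overall IE_4 order: S < Ca < O < Na < Al.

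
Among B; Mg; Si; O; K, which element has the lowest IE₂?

Consider each +1 ion: B⁺ still has 2 valence electrons; Mg⁺ still has 1 valence electron; Si⁺ still has 3 valence electrons; O⁺ still has 5 valence electrons; K⁺ is the bare [Ar] core.
Usually core removal costs more than valence removal, but here the competition is close: a tightly held n=2 valence electron can cost more to remove than an n=3 core electron, so the actual values have to decide it.
Valence configurations: B⁺ [He]2s², Mg⁺ [Ne]3s¹, Si⁺ [Ne]3s²3p¹, O⁺ [He]2s²2p³.
The numbers (kJ/mol): B 2427, Mg 1451, Si 1577, O 3388, K 3052.
Putting it together, IE_2: Mg < Si < B < K < O.

Mg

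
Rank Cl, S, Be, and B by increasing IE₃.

After 2 electrons have been removed, what remains? Cl²⁺ still has 5 valence electrons; S²⁺ still has 4 valence electrons; Be²⁺ is the bare [He] core; B²⁺ still has 1 valence electron.
Pulling an electron out of a noble-gas core costs far more than removing a remaining valence electron, so Be sits at the high end of IE_3.
Valence configurations: Cl²⁺ [Ne]3s²3p³, S²⁺ [Ne]3s²3p², B²⁺ [He]2s¹.
Approximate IE_3 values (kJ/mol): Cl 3822, S 3357, Be 14849, B 3660.
Overall IE_3 order: S < B < Cl < Be.

S < B < Cl < Be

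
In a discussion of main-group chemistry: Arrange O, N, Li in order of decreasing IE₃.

The third ionization energy removes an electron from the +2 ion. For each element: O²⁺ still has 4 valence electrons; N²⁺ still has 3 valence electrons; Li²⁺ is already 1 electron into the core.
Breaking into a closed-shell core is much more expensive than removing a leftover valence electron — Li has the largest IE_3 here.
Valence configurations: O²⁺ [He]2s²2p², N²⁺ [He]2s²2p¹.
The numbers (kJ/mol): O 5300, N 4578, Li 11815.
Hence IE_3: N < O < Li.

Li > O > N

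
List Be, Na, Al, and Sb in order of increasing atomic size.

Be, Al, Sb, Na

Atomic radius shrinks across a period as nuclear charge pulls the same shell inward, and grows down a group as new shells are added.
Here both period and group differ, so the two effects have to be weighed against each other.
Al > Be: the two effects oppose for this pair; the down-group effect wins (126 vs 102 pm).
Sb > Al: period and group pull opposite ways; the down-group shift dominates (140 vs 126 pm).
Na > Sb: period and group pull opposite ways; the across-period shift dominates (155 vs 140 pm).
Approximate values (pm): Be 102, Na 155, Al 126, Sb 140.
So from smallest to largest: Be < Al < Sb < Na.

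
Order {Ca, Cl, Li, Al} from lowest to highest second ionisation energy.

Ca, Al, Cl, Li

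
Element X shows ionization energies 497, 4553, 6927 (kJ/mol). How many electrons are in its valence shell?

Look for the largest jump between consecutive ionization energies: IE2/IE1 ≈ 9.2, far larger than any earlier ratio.
That jump marks the point where a core electron is being removed. So the atom has 1 valence electron.

1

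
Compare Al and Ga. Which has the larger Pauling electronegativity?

Al is in period 3, group 13; Ga is in period 4, group 13.
Atoms toward the upper right of the periodic table pull bonding electrons most strongly.
All are in group 13; the group trend (electronegativity increases up the group) applies, with the exception below.
Note the exception: Ga has a higher electronegativity than Al, contrary to the simple trend — poor shielding by filled d (and f) subshells raises the heavier element's effective nuclear charge more than the simple down-group trend predicts.
Tabulated electronegativity (Pauling): Al 1.61, Ga 1.81.
So Ga has the larger Pauling electronegativity (Ga > Al).

Ga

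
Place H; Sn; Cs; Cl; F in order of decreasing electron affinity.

H is in period 1, group 1; F is in period 2, group 17; Cl is in period 3, group 17; Sn is in period 5, group 14; Cs is in period 6, group 1.
Adding an electron releases more energy for atoms nearer the top right (short of the noble gases).
Here both period and group differ, so the two effects have to be weighed against each other.
H > Cs: they share group 1; the group trend gives H the larger value.
Sn > H: period and group pull opposite ways; the across-period shift dominates (107 vs 73 kJ/mol).
F > Sn: both effects reinforce here, so F is clearly the higher of the two.
Cl > F: this pair runs against the simple trend — see the exception note.
Note the exception: Cl has a higher electron affinity than F, contrary to the simple trend — F's small 2p subshell makes the incoming electron feel strong e⁻–e⁻ repulsion, so Cl actually releases more energy on gaining an electron.
For reference (kJ/mol): H 73, F 328, Cl 349, Sn 107, Cs 46.
So from highest to lowest: Cl > F > Sn > H > Cs.

Cl > F > Sn > H > Cs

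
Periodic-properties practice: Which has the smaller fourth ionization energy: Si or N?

Si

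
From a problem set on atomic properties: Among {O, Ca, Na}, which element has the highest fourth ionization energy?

Na

After 3 electrons have been removed, what remains? O³⁺ still has 3 valence electrons; Ca³⁺ is already 1 electron into the core; Na³⁺ is already 2 electrons into the core.
Usually core removal costs more than valence removal, but here the competition is close: a tightly held n=2 valence electron can cost more to remove than an n=3 core electron, so the actual values have to decide it.
The numbers (kJ/mol): O 7469, Ca 6491, Na 9543.
Hence IE_4: Ca < O < Na.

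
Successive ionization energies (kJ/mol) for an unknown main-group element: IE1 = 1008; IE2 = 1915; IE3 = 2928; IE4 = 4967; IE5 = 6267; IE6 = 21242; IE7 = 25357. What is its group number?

Look for the largest jump between consecutive ionization energies: IE6/IE5 ≈ 3.4, far larger than any earlier ratio.
That jump marks the point where a core electron is being removed. So the atom has 5 valence electrons.
A main-group element with 5 valence electrons is in group 15.

Group 15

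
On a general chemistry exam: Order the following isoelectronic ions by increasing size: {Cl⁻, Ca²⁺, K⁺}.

Ca²⁺ < K⁺ < Cl⁻

All of these have 18 electrons, so size is governed by nuclear charge alone: the more protons, the stronger the pull on the same electron cloud, and the smaller the ion.
Nuclear charges: Ca²⁺ (Z=20), K⁺ (Z=19), Cl⁻ (Z=17).
Smallest to largest: Ca²⁺ < K⁺ < Cl⁻.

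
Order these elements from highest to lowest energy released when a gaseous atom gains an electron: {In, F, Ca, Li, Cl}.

Cl > F > Li > In > Ca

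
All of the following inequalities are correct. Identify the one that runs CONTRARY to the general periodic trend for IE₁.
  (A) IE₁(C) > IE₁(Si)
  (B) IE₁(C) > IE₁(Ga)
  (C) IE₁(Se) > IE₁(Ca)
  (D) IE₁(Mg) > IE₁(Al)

(D)

The general trend: IE₁ increases across a period and decreases down a group.
(A) C (period 2, group 14) vs Si (period 3, group 14): the stated order agrees with the simple trend.
(B) C (period 2, group 14) vs Ga (period 4, group 13): the stated order agrees with the simple trend.
(C) Se (period 4, group 16) vs Ca (period 4, group 2): the stated order agrees with the simple trend.
(D) Mg (period 3, group 2) vs Al (period 3, group 13): the stated order contradicts the simple trend.
The exception is (D): Al's single 3p electron is easier to remove than one from Mg's filled 3s².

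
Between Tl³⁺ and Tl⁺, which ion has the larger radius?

Both ions have Z = 81 protons, but Tl³⁺ has lost more electrons, so its remaining electrons feel a larger effective nuclear charge per electron and are pulled in more tightly.
Higher positive charge → smaller ion, so Tl⁺ > Tl³⁺.

Tl⁺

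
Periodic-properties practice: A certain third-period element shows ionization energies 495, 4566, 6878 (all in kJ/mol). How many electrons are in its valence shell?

Look for the largest jump between consecutive ionization energies: IE2/IE1 ≈ 9.2, far larger than any earlier ratio.
That jump marks the point where a core electron is being removed. So the atom has 1 valence electron.

1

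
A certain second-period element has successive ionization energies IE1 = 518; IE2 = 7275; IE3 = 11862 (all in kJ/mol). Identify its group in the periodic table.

Group 1

Look for the largest jump between consecutive ionization energies: IE2/IE1 ≈ 14.0, far larger than any earlier ratio.
That jump marks the point where a core electron is being removed. So the atom has 1 valence electron.
A main-group element with 1 valence electron is in group 1.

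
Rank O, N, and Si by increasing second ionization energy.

After 1 electron has been removed, what remains? O⁺ still has 5 valence electrons; N⁺ still has 4 valence electrons; Si⁺ still has 3 valence electrons.
All are still removing valence electrons, so compare the +1 ions as you would atoms: IE_2 generally rises across a period (higher Z_eff) and falls down a group (larger shell), subject to the usual subshell exceptions.
Valence configurations: O⁺ [He]2s²2p³, N⁺ [He]2s²2p², Si⁺ [Ne]3s²3p¹.
Tabulated IE_2 (kJ/mol): O 3388, N 2856, Si 1577.
So the second ionization energies run Si < N < O.

Si < N < O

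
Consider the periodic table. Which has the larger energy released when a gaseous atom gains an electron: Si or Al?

Adding an electron releases more energy for atoms nearer the top right (short of the noble gases).
All lie in period 3, so electron affinity increases left to right.
So Si has the larger energy released when a gaseous atom gains an electron (Si > Al).

Si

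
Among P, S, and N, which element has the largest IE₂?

IE_2 is the cost of taking one more electron from the +1 cation: P⁺ still has 4 valence electrons; S⁺ still has 5 valence electrons; N⁺ still has 4 valence electrons.
All are still removing valence electrons, so compare the +1 ions as you would atoms: IE_2 generally rises across a period (higher Z_eff) and falls down a group (larger shell), subject to the usual subshell exceptions.
Valence configurations: P⁺ [Ne]3s²3p², S⁺ [Ne]3s²3p³, N⁺ [He]2s²2p².
Approximate IE_2 values (kJ/mol): P 1907, S 2252, N 2856.
Overall IE_2 order: P < S < N.

N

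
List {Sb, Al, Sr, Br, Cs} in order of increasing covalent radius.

Al is in period 3, group 13; Br is in period 4, group 17; Sr is in period 5, group 2; Sb is in period 5, group 15; Cs is in period 6, group 1.
Across a period the added protons contract the valence shell; down a group each new principal shell makes the atom larger.
Here both period and group differ, so the two effects have to be weighed against each other.
Al > Br: the two effects oppose for this pair; the across-period effect wins (126 vs 114 pm).
Sb > Al: period and group pull opposite ways; the down-group shift dominates (140 vs 126 pm).
Sr > Sb: both are in period 5; the period trend gives Sr the larger value.
Cs > Sr: relative to Sr, both the across-period and down-group shifts push Cs's atomic radius up.
Approximate values (pm): Al 126, Br 114, Sr 185, Sb 140, Cs 232.
So from smallest to largest: Br < Al < Sb < Sr < Cs.

Br, Al, Sb, Sr, Cs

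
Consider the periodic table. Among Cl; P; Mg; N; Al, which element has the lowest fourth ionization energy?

Consider each +3 ion: Cl³⁺ still has 4 valence electrons; P³⁺ still has 2 valence electrons; Mg³⁺ is already 1 electron into the core; N³⁺ still has 2 valence electrons; Al³⁺ is the bare [Ne] core.
Core electrons are held far more tightly than valence electrons, so Mg and Al top the IE_4 order.
Valence configurations: Cl³⁺ [Ne]3s²3p², P³⁺ [Ne]3s², N³⁺ [He]2s².
Approximate IE_4 values (kJ/mol): Cl 5159, P 4964, Mg 10543, N 7475, Al 11577.
Putting it together, IE_4: P < Cl < N < Mg < Al.

P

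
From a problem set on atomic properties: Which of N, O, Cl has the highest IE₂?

O

Consider each +1 ion: N⁺ still has 4 valence electrons; O⁺ still has 5 valence electrons; Cl⁺ still has 6 valence electrons.
All are still removing valence electrons, so compare the +1 ions as you would atoms: IE_2 generally rises across a period (higher Z_eff) and falls down a group (larger shell), subject to the usual subshell exceptions.
Valence configurations: N⁺ [He]2s²2p², O⁺ [He]2s²2p³, Cl⁺ [Ne]3s²3p⁴.
The numbers (kJ/mol): N 2856, O 3388, Cl 2298.
Hence IE_2: Cl < N < O.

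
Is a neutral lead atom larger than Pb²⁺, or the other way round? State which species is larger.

Pb

Forming Pb²⁺ removes 2 electrons from Pb. Fewer electrons for the same nuclear charge means less shielding and a higher Z_eff on the remaining electrons.
A cation is smaller than its parent atom: Pb²⁺ < Pb.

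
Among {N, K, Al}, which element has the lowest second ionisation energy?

The second ionization energy removes an electron from the +1 ion. For each element: N⁺ still has 4 valence electrons; K⁺ is the bare [Ar] core; Al⁺ still has 2 valence electrons.
Breaking into a closed-shell core is much more expensive than removing a leftover valence electron — K has the largest IE_2 here.
Valence configurations: N⁺ [He]2s²2p², Al⁺ [Ne]3s².
The numbers (kJ/mol): N 2856, K 3052, Al 1817.
Hence IE_2: Al < N < K.

Al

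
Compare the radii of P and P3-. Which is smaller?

P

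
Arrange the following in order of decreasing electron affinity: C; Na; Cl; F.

Cl > F > C > Na

C is in period 2, group 14; F is in period 2, group 17; Na is in period 3, group 1; Cl is in period 3, group 17.
Adding an electron releases more energy for atoms nearer the top right (short of the noble gases).
Neither a single period nor a single group — weigh both effects.
C > Na: relative to Na, both the across-period and down-group shifts push C's electron affinity up.
F > C: F lies to the right of C in period 2, so the across-period effect alone puts F higher.
Cl > F: this pair runs against the simple trend — see the exception note.
Note the exception: Cl has a higher electron affinity than F, contrary to the simple trend — F's small 2p subshell makes the incoming electron feel strong e⁻–e⁻ repulsion, so Cl actually releases more energy on gaining an electron.
Approximate values (kJ/mol): C 122, F 328, Na 53, Cl 349.
So from highest to lowest: Cl > F > C > Na.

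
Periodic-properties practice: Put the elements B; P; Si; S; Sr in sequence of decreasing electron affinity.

S > Si > P > B > Sr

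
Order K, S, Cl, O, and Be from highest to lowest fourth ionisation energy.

The fourth ionization energy removes an electron from the +3 ion. For each element: K³⁺ is already 2 electrons into the core; S³⁺ still has 3 valence electrons; Cl³⁺ still has 4 valence electrons; O³⁺ still has 3 valence electrons; Be³⁺ is already 1 electron into the core.
Usually core removal costs more than valence removal, but here the competition is close: a tightly held n=2 valence electron can cost more to remove than an n=3 core electron, so the actual values have to decide it.
Valence configurations: S³⁺ [Ne]3s²3p¹, Cl³⁺ [Ne]3s²3p², O³⁺ [He]2s²2p¹.
Approximate IE_4 values (kJ/mol): K 5877, S 4556, Cl 5159, O 7469, Be 21007.
Overall IE_4 order: S < Cl < K < O < Be.

Be > O > K > Cl > S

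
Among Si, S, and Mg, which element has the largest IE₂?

S

IE_2 is the cost of taking one more electron from the +1 cation: Si⁺ still has 3 valence electrons; S⁺ still has 5 valence electrons; Mg⁺ still has 1 valence electron.
All are still removing valence electrons, so compare the +1 ions as you would atoms: IE_2 generally rises across a period (higher Z_eff) and falls down a group (larger shell), subject to the usual subshell exceptions.
Valence configurations: Si⁺ [Ne]3s²3p¹, S⁺ [Ne]3s²3p³, Mg⁺ [Ne]3s¹.
Approximate IE_2 values (kJ/mol): Si 1577, S 2252, Mg 1451.
Putting it together, IE_2: Mg < Si < S.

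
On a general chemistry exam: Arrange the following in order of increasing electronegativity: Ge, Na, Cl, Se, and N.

Na < Ge < Se < N < Cl

Electronegativity increases across a period and decreases down a group, tracking effective nuclear charge and atomic size.
Here both period and group differ, so the two effects have to be weighed against each other.
Ge > Na: period and group pull opposite ways; the across-period shift dominates (2.01 vs 0.93).
Se > Ge: Se lies to the right of Ge in period 4, so the across-period effect alone puts Se higher.
N > Se: the two effects oppose for this pair; the down-group effect wins (3.04 vs 2.55).
Cl > N: period and group pull opposite ways; the across-period shift dominates (3.16 vs 3.04).
Tabulated electronegativity (Pauling): N 3.04, Na 0.93, Cl 3.16, Ge 2.01, Se 2.55.
So from lowest to highest: Na < Ge < Se < N < Cl.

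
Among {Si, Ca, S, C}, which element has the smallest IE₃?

Si

Consider each +2 ion: Si²⁺ still has 2 valence electrons; Ca²⁺ is the bare [Ar] core; S²⁺ still has 4 valence electrons; C²⁺ still has 2 valence electrons.
Core electrons are held far more tightly than valence electrons, so Ca tops the IE_3 order.
Valence configurations: Si²⁺ [Ne]3s², S²⁺ [Ne]3s²3p², C²⁺ [He]2s².
Approximate IE_3 values (kJ/mol): Si 3232, Ca 4912, S 3357, C 4620.
Overall IE_3 order: Si < S < C < Ca.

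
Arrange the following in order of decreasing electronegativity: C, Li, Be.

Li is in period 2, group 1; Be is in period 2, group 2; C is in period 2, group 14.
Atoms toward the upper right of the periodic table pull bonding electrons most strongly.
All lie in period 2, so electronegativity increases left to right.
So from highest to lowest: C > Be > Li.

C > Be > Li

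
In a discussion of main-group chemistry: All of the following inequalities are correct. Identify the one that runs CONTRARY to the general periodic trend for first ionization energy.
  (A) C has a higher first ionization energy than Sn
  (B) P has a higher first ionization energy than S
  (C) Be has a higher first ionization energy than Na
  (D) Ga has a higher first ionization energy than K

(B)

The general trend: first ionization energy increases across a period and decreases down a group.
(A) C (period 2, group 14) vs Sn (period 5, group 14): the stated order agrees with the simple trend.
(B) P (period 3, group 15) vs S (period 3, group 16): the stated order contradicts the simple trend.
(C) Be (period 2, group 2) vs Na (period 3, group 1): the stated order agrees with the simple trend.
(D) Ga (period 4, group 13) vs K (period 4, group 1): the stated order agrees with the simple trend.
The exception is (B): S (3p⁴) ionizes more easily than half-filled P (3p³) because the paired 3p electron in S is pushed out by e⁻–e⁻ repulsion.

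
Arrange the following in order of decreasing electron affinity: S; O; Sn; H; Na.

S, O, Sn, H, Na

Adding an electron releases more energy for atoms nearer the top right (short of the noble gases).
Here both period and group differ, so the two effects have to be weighed against each other.
H > Na: they share group 1; the group trend gives H the larger value.
Sn > H: period and group pull opposite ways; the across-period shift dominates (107 vs 73 kJ/mol).
O > Sn: both effects reinforce here, so O is clearly the higher of the two.
S > O: this pair runs against the simple trend — see the exception note.
Note the exception: S has a higher electron affinity than O, contrary to the simple trend — the compact 2p subshell of O repels the added electron more than S's larger 3p does.
Approximate values (kJ/mol): H 73, O 141, Na 53, S 200, Sn 107.
So from highest to lowest: S > O > Sn > H > Na.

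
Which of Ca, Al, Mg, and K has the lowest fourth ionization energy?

IE_4 is the cost of taking one more electron from the +3 cation: Ca³⁺ is already 1 electron into the core; Al³⁺ is the bare [Ne] core; Mg³⁺ is already 1 electron into the core; K³⁺ is already 2 electrons into the core.
All of these are removing an electron from a noble-gas core or deeper; the smaller core (lower principal quantum number) is held far more tightly, and within a period the higher nuclear charge binds the same core more tightly.
Approximate IE_4 values (kJ/mol): Ca 6491, Al 11577, Mg 10543, K 5877.
Hence IE_4: K < Ca < Mg < Al.

K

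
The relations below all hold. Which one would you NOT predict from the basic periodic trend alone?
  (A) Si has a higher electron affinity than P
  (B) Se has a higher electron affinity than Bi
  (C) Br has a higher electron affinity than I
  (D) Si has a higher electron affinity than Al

(A)

The general trend: electron affinity increases across a period and decreases down a group.
(A) Si (period 3, group 14) vs P (period 3, group 15): the stated order contradicts the simple trend.
(B) Se (period 4, group 16) vs Bi (period 6, group 15): the stated order agrees with the simple trend.
(C) Br (period 4, group 17) vs I (period 5, group 17): the stated order agrees with the simple trend.
(D) Si (period 3, group 14) vs Al (period 3, group 13): the stated order agrees with the simple trend.
The exception is (A): adding an electron to P's half-filled 3p³ is unfavourable, so Si (3p²) has the more exothermic EA.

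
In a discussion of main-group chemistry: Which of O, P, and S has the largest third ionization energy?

O

Consider each +2 ion: O²⁺ still has 4 valence electrons; P²⁺ still has 3 valence electrons; S²⁺ still has 4 valence electrons.
All are still removing valence electrons, so compare the +2 ions as you would atoms: IE_3 generally rises across a period (higher Z_eff) and falls down a group (larger shell), subject to the usual subshell exceptions.
Valence configurations: O²⁺ [He]2s²2p², P²⁺ [Ne]3s²3p¹, S²⁺ [Ne]3s²3p².
Approximate IE_3 values (kJ/mol): O 5300, P 2914, S 3357.
Putting it together, IE_3: P < S < O.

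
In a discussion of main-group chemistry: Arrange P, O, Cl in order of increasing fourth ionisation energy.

Consider each +3 ion: P³⁺ still has 2 valence electrons; O³⁺ still has 3 valence electrons; Cl³⁺ still has 4 valence electrons.
All are still removing valence electrons, so compare the +3 ions as you would atoms: IE_4 generally rises across a period (higher Z_eff) and falls down a group (larger shell), subject to the usual subshell exceptions.
Valence configurations: P³⁺ [Ne]3s², O³⁺ [He]2s²2p¹, Cl³⁺ [Ne]3s²3p².
Tabulated IE_4 (kJ/mol): P 4964, O 7469, Cl 5159.
So the fourth ionization energies run P < Cl < O.

P < Cl < O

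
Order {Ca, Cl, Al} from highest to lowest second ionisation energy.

IE_2 is the cost of taking one more electron from the +1 cation: Ca⁺ still has 1 valence electron; Cl⁺ still has 6 valence electrons; Al⁺ still has 2 valence electrons.
All are still removing valence electrons, so compare the +1 ions as you would atoms: IE_2 generally rises across a period (higher Z_eff) and falls down a group (larger shell), subject to the usual subshell exceptions.
Valence configurations: Ca⁺ [Ar]4s¹, Cl⁺ [Ne]3s²3p⁴, Al⁺ [Ne]3s².
The numbers (kJ/mol): Ca 1145, Cl 2298, Al 1817.
Putting it together, IE_2: Ca < Al < Cl.

Cl > Al > Ca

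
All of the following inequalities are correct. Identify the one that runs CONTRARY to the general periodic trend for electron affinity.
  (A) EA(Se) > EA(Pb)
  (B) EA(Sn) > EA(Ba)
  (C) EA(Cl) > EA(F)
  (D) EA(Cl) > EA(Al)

(C)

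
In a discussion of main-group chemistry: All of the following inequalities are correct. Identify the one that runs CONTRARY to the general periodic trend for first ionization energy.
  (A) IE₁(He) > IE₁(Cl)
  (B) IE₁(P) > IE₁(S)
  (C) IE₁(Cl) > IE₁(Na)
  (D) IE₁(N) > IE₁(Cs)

The general trend: first ionization energy increases across a period and decreases down a group.
(A) He (period 1, group 18) vs Cl (period 3, group 17): the stated order agrees with the simple trend.
(B) P (period 3, group 15) vs S (period 3, group 16): the stated order contradicts the simple trend.
(C) Cl (period 3, group 17) vs Na (period 3, group 1): the stated order agrees with the simple trend.
(D) N (period 2, group 15) vs Cs (period 6, group 1): the stated order agrees with the simple trend.
The exception is (B): S (3p⁴) ionizes more easily than half-filled P (3p³) because the paired 3p electron in S is pushed out by e⁻–e⁻ repulsion.

(B)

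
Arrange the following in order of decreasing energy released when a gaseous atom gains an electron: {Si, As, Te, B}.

Te > Si > As > B

B is in period 2, group 13; Si is in period 3, group 14; As is in period 4, group 15; Te is in period 5, group 16.
Electron affinity generally becomes more exothermic across a period toward the halogens and less exothermic down a group.
These sit on a diagonal, where the across-period and down-group effects partly cancel.
As > B: period and group pull opposite ways; the across-period shift dominates (78 vs 27 kJ/mol).
Si > As: period and group pull opposite ways; the down-group shift dominates (134 vs 78 kJ/mol).
Te > Si: the two effects oppose for this pair; the across-period effect wins (190 vs 134 kJ/mol).
Approximate values (kJ/mol): B 27, Si 134, As 78, Te 190.
So from highest to lowest: Te > Si > As > B.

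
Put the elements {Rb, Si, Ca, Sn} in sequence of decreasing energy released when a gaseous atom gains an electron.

Electron affinity generally becomes more exothermic across a period toward the halogens and less exothermic down a group.
These span different periods and groups, so the two trends combine.
Rb > Ca: this pair runs against the simple trend — see the exception note.
Sn > Rb: both are in period 5; the period trend gives Sn the larger value.
Si > Sn: Si sits above Sn in group 14, so the down-group effect alone puts Si higher.
Note the exception: Rb has a higher electron affinity than Ca, contrary to the simple trend — adding an electron to Ca (ns²) has to open a new, higher-energy np subshell, which is unfavourable.
Approximate values (kJ/mol): Si 134, Ca 2, Rb 47, Sn 107.
So from highest to lowest: Si > Sn > Rb > Ca.

Si > Sn > Rb > Ca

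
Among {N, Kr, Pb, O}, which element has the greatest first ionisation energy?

Removing the outermost electron gets harder across a period and easier down a group.
Neither a single period nor a single group — weigh both effects.
O > Pb: relative to Pb, both the across-period and down-group shifts push O's first ionization energy up.
Kr > O: the two effects oppose for this pair; the across-period effect wins (1351 vs 1314 kJ/mol).
N > Kr: period and group pull opposite ways; the down-group shift dominates (1402 vs 1351 kJ/mol).
Note the exception: N has a higher first ionization energy than O, contrary to the simple trend — pairing an electron in O's 2p⁴ costs repulsion energy, so O ionizes more easily than half-filled N (2p³).
For reference (kJ/mol): N 1402, O 1314, Kr 1351, Pb 716.
The greatest first ionisation energy among these belongs to N.

N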